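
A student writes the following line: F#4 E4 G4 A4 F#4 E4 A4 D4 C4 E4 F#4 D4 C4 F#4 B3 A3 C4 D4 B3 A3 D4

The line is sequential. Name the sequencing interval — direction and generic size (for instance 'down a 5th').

The 7-note cells begin on F#4, D4, B3 — each down a 3rd from the last.
F#4 to D4 is down a 3rd.

down a 3rd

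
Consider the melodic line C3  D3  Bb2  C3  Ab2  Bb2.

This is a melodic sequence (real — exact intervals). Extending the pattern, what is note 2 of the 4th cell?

The unit is 2 notes. Position-2 pitches of the 3 shown cells: D3, C3, Bb2.
One more down a 2nd gives Ab2.

Ab2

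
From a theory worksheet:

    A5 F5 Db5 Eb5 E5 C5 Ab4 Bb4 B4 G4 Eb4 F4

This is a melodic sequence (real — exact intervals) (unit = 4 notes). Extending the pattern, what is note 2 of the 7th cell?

B2

Grouping in 4s, the 2nd note of each cell is F5, C5, G4.
Extending down a 4th: D4 → A3 → E3 → B2.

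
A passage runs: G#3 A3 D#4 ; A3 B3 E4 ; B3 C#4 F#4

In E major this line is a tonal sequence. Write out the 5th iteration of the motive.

Unit = 3 notes; the statements start on G#3, A3, B3, moving up a 2nd each time.
Continuing the starts: C#4 → D#4.
Statement 5 starts on D#4 and keeps the same diatonic contour: D#4 E4 A4.

D#4 E4 A4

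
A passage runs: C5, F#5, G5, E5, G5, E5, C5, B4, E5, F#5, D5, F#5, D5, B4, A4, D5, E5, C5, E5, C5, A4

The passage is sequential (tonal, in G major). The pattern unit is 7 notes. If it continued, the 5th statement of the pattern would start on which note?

The 7-note cells begin on C5, B4, A4 — each down a 2nd from the last.
Continuing: G4 → F#4. Statement 5 starts on F#4.

F#4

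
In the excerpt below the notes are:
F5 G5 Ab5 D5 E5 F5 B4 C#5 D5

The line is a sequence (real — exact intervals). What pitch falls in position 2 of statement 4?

The unit is 3 notes. Position-2 pitches of the 3 shown cells: G5, E5, C#5.
Each moves down a 3rd; the next is A#4.

A#4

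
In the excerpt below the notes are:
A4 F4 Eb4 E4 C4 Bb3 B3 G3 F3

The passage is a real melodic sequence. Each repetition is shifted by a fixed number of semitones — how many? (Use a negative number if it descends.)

-5

Taking 3-note groups, the heads are A4, E4, B3: the pattern moves down a 4th.
A4→E4 is 64 − 69 = -5 semitones.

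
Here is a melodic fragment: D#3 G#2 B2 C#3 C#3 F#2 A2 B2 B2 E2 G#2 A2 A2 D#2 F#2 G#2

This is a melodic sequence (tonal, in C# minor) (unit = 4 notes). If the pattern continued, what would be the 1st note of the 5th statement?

Grouping in 4s, the 1st note of each cell is D#3, C#3, B2, A2.
Each moves down a 2nd; the next is G#2.

G#2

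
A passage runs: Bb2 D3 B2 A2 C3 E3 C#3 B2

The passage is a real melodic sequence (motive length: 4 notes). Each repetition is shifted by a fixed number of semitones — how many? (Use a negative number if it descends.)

2

Unit = 4 notes; the statements start on Bb2, C3, moving up a 2nd each time.
Bb2 to C3 spans +2 semitones.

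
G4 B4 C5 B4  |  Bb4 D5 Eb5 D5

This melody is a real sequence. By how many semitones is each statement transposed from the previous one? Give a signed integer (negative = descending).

3

The 4-note cells begin on G4, Bb4 — each up a 3rd from the last.
Counting half-steps from G4 to Bb4: 3.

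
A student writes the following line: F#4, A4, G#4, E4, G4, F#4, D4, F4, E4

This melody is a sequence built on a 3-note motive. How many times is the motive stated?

9 notes in groups of 3 gives 9/3 = 3 statements.
Starts: F#4, E4, D4 — each down a 2nd.

3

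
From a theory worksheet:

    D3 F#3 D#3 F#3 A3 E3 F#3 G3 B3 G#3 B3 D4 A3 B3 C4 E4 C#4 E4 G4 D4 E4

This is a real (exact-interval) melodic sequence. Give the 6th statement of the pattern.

Eb5 G5 E5 G5 Bb5 F5 G5

With a 7-note motive the entries are D3, G3, C4, each up a 4th from the previous.
Extending up a 4th: F4 → Bb4 → Eb5.
So cell 6 is Eb5 G5 E5 G5 Bb5 F5 G5.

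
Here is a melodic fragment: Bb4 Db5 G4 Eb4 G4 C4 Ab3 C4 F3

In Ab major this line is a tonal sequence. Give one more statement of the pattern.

With a 3-note motive the entries are Bb4, Eb4, Ab3, each down a 5th from the previous.
From Db3 the diatonic shape gives Db3 F3 Bb2.

Db3 F3 Bb2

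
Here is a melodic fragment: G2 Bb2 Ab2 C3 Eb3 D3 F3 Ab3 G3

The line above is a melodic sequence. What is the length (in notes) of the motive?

9 notes total. Splitting into 3 groups of 3:
G2 Bb2 Ab2 | C3 Eb3 D3 | F3 Ab3 G3
That's a consistent up a 4th shift per cell, and no other grouping gives one.

3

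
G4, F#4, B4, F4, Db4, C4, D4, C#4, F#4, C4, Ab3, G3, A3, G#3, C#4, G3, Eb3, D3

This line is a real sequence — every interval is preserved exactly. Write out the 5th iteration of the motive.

Unit = 6 notes; the statements start on G4, D4, A3, moving down a 4th each time.
Extending down a 4th: E3 → B2.
From B2 the exact shape gives B2 A#2 D#3 A2 F2 E2.

B2 A#2 D#3 A2 F2 E2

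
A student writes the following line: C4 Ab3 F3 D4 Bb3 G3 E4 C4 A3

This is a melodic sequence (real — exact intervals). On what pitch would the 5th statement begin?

Taking 3-note groups, the heads are C4, D4, E4: the pattern moves up a 2nd.
Extending the heads up a 2nd: F#4 → G#4.

G#4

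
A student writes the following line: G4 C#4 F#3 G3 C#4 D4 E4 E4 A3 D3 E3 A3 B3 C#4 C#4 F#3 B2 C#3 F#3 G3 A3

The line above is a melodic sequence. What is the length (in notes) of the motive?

7

There are 21 notes; a 7-note unit gives 3 cells:
G4 C#4 F#3 G3 C#4 D4 E4 | E4 A3 D3 E3 A3 B3 C#4 | C#4 F#3 B2 C#3 F#3 G3 A3
That's a consistent down a 3rd shift per cell, and no other grouping gives one.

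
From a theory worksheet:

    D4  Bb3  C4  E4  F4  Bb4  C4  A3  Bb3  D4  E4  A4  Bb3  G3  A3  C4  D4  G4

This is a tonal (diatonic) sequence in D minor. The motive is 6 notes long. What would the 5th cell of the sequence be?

G3 E3 F3 A3 Bb3 E4

The 6-note cells begin on D4, C4, Bb3 — each down a 2nd from the last.
Continuing the starts: A3 → G3.
From G3 the diatonic shape gives G3 E3 F3 A3 Bb3 E4.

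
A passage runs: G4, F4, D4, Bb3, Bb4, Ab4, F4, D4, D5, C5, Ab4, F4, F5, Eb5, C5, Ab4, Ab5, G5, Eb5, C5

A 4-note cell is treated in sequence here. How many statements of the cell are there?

20 notes in groups of 4 gives 20/4 = 5 statements.
Starts: G4, Bb4, D5, F5, Ab5 — each up a 3rd.

5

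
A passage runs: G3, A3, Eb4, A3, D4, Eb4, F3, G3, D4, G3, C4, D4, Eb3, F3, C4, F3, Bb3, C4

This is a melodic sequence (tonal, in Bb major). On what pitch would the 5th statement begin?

C3

Unit = 6 notes; the statements start on G3, F3, Eb3, moving down a 2nd each time.
Continuing: D3 → C3. Statement 5 starts on C3.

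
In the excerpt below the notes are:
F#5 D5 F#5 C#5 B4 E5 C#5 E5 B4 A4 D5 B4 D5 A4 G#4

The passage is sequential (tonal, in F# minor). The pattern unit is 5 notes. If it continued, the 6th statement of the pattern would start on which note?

With a 5-note motive the entries are F#5, E5, D5, each down a 2nd from the previous.
Extending the heads down a 2nd: C#5 → B4 → A4.

A4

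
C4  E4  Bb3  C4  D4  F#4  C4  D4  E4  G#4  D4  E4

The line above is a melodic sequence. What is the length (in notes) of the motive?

Try groups of 4 (3 cells in 12 notes):
C4 E4 Bb3 C4 | D4 F#4 C4 D4 | E4 G#4 D4 E4
That's a consistent up a 2nd shift per cell, and no other grouping gives one.

4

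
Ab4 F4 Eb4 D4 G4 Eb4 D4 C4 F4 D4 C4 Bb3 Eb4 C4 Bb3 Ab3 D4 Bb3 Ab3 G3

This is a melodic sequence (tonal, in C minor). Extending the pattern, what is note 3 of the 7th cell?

F3

With 4-note cells, note 3 of each statement runs Eb4, D4, C4, Bb3, Ab3.
Extending down a 2nd: G3 → F3.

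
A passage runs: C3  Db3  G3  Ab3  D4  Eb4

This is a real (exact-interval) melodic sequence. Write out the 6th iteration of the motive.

With a 2-note motive the entries are C3, G3, D4, each up a 5th from the previous.
Continuing the starts: A4 → E5 → B5.
Statement 6 starts on B5 and keeps the same exact contour: B5 C6.

B5 C6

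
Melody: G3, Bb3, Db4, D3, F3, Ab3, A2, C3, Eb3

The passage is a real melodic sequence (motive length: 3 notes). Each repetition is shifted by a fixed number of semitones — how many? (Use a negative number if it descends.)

-5

With a 3-note motive the entries are G3, D3, A2, each down a 4th from the previous.
G3 to D3 spans -5 semitones.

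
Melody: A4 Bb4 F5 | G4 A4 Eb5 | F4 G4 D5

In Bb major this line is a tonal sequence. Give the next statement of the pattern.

The 3-note cells begin on A4, G4, F4 — each down a 2nd from the last.
So cell 4 is Eb4 F4 C5.

Eb4 F4 C5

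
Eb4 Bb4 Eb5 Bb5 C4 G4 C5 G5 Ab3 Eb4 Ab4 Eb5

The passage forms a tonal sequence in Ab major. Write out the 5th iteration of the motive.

With a 4-note motive the entries are Eb4, C4, Ab3, each down a 3rd from the previous.
Extending down a 3rd: F3 → Db3.
From Db3 the diatonic shape gives Db3 Ab3 Db4 Ab4.

Db3 Ab3 Db4 Ab4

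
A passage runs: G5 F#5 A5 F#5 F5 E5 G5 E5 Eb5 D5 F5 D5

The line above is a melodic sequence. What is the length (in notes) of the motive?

12 notes total. Splitting into 3 groups of 4:
G5 F#5 A5 F#5 | F5 E5 G5 E5 | Eb5 D5 F5 D5
Every group is a transposition down a 2nd of the one before; no shorter unit works.

4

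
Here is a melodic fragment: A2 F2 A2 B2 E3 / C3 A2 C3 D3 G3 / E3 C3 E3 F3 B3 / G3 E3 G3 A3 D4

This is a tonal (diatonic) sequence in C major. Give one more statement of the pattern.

B3 G3 B3 C4 F4

With a 5-note motive the entries are A2, C3, E3, G3, each up a 3rd from the previous.
So cell 5 is B3 G3 B3 C4 F4.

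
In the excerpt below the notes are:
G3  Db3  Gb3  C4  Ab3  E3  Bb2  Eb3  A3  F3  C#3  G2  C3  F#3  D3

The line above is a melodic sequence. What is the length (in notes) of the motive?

5

There are 15 notes; a 5-note unit gives 3 cells:
G3 Db3 Gb3 C4 Ab3 | E3 Bb2 Eb3 A3 F3 | C#3 G2 C3 F#3 D3
Each cell is the previous one down a 3rd — so the unit is 5 notes.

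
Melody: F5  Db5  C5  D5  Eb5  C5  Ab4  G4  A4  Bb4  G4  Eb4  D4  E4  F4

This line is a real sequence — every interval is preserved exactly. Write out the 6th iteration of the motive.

The 5-note cells begin on F5, C5, G4 — each down a 4th from the last.
Continuing the starts: D4 → A3 → E3.
Statement 6 starts on E3 and keeps the same exact contour: E3 C3 B2 C#3 D3.

E3 C3 B2 C#3 D3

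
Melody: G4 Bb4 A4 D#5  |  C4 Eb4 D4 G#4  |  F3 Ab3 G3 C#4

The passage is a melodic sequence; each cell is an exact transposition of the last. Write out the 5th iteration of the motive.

Eb2 Gb2 F2 B2

With a 4-note motive the entries are G4, C4, F3, each down a 5th from the previous.
Carrying on: Bb2 → Eb2.
Statement 5 starts on Eb2 and keeps the same exact contour: Eb2 Gb2 F2 B2.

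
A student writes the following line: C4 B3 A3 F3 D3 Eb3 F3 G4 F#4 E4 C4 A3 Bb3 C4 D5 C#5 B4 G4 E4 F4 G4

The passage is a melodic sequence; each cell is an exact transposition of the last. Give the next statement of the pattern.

A5 G#5 F#5 D5 B4 C5 D5

Taking 7-note groups, the heads are C4, G4, D5: the pattern moves up a 5th.
Statement 4 starts on A5 and keeps the same exact contour: A5 G#5 F#5 D5 B4 C5 D5.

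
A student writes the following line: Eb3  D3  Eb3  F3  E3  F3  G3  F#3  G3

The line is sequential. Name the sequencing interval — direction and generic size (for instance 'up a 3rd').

Taking 3-note groups, the heads are Eb3, F3, G3: the pattern moves up a 2nd.
Eb3 to F3 is up a 2nd.

up a 2nd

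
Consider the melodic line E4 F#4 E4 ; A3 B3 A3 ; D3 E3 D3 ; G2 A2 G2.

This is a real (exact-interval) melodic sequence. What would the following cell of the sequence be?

Taking 3-note groups, the heads are E4, A3, D3, G2: the pattern moves down a 5th.
From C2 the exact shape gives C2 D2 C2.

C2 D2 C2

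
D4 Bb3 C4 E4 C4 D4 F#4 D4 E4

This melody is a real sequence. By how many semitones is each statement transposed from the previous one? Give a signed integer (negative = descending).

2

Unit = 3 notes; the statements start on D4, E4, F#4, moving up a 2nd each time.
D4 to E4 spans +2 semitones.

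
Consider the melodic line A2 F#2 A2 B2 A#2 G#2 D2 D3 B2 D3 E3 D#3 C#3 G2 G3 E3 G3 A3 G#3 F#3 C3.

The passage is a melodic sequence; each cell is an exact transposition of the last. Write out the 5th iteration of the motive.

F4 D4 F4 G4 F#4 E4 Bb3

The 7-note cells begin on A2, D3, G3 — each up a 4th from the last.
Carrying on: C4 → F4.
So cell 5 is F4 D4 F4 G4 F#4 E4 Bb3.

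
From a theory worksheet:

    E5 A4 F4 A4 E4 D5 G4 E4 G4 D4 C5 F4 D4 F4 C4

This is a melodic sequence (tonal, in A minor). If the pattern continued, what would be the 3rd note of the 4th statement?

C4

The unit is 5 notes. Position-3 pitches of the 3 shown cells: F4, E4, D4.
One more down a 2nd gives C4.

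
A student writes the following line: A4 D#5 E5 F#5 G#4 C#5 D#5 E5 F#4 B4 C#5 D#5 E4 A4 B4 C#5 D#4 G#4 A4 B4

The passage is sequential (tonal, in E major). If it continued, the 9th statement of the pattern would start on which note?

With a 4-note motive the entries are A4, G#4, F#4, E4, D#4, each down a 2nd from the previous.
Continuing: C#4 → B3 → A3 → G#3. Statement 9 starts on G#3.

G#3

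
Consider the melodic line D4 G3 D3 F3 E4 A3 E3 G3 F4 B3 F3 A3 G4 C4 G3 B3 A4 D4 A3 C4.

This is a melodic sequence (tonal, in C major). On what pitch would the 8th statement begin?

Taking 4-note groups, the heads are D4, E4, F4, G4, A4: the pattern moves up a 2nd.
Extending the heads up a 2nd: B4 → C5 → D5.

D5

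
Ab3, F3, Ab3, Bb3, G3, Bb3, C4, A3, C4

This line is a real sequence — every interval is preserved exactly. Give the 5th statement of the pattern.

With a 3-note motive the entries are Ab3, Bb3, C4, each up a 2nd from the previous.
Carrying on: D4 → E4.
From E4 the exact shape gives E4 C#4 E4.

E4 C#4 E4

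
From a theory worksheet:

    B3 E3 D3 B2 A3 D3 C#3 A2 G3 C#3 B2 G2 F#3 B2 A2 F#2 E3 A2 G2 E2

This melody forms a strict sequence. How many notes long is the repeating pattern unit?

4

20 notes total. Splitting into 5 groups of 4:
B3 E3 D3 B2 | A3 D3 C#3 A2 | G3 C#3 B2 G2 | F#3 B2 A2 F#2 | E3 A2 G2 E2
That's a consistent down a 2nd shift per cell, and no other grouping gives one.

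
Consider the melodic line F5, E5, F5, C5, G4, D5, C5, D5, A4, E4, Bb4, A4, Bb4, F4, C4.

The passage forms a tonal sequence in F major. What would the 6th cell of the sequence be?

C4 Bb3 C4 G3 D3

With a 5-note motive the entries are F5, D5, Bb4, each down a 3rd from the previous.
Carrying on: G4 → E4 → C4.
Statement 6 starts on C4 and keeps the same diatonic contour: C4 Bb3 C4 G3 D3.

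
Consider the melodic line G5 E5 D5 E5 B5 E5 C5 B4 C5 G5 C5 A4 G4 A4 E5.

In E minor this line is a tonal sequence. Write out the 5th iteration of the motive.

The 5-note cells begin on G5, E5, C5 — each down a 3rd from the last.
Extending down a 3rd: A4 → F#4.
Statement 5 starts on F#4 and keeps the same diatonic contour: F#4 D4 C4 D4 A4.

F#4 D4 C4 D4 A4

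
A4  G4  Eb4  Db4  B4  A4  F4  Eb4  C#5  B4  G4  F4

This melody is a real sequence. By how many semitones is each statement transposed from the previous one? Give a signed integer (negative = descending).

Unit = 4 notes; the statements start on A4, B4, C#5, moving up a 2nd each time.
A4→B4 is 71 − 69 = 2 semitones.

2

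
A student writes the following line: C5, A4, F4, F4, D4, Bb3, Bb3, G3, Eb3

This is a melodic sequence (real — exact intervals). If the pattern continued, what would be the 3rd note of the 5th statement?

Db2

The unit is 3 notes. Position-3 pitches of the 3 shown cells: F4, Bb3, Eb3.
Carrying that down a 5th forward: Ab2 → Db2.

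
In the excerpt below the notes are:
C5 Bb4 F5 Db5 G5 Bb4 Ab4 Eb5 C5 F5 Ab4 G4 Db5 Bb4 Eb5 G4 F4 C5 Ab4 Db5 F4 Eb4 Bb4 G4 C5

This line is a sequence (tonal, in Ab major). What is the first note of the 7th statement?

Taking 5-note groups, the heads are C5, Bb4, Ab4, G4, F4: the pattern moves down a 2nd.
Extending the heads down a 2nd: Eb4 → Db4.

Db4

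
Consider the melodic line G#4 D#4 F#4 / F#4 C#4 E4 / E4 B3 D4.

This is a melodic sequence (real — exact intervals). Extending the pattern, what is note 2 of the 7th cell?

Eb3

The unit is 3 notes. Position-2 pitches of the 3 shown cells: D#4, C#4, B3.
Extending down a 2nd: A3 → G3 → F3 → Eb3.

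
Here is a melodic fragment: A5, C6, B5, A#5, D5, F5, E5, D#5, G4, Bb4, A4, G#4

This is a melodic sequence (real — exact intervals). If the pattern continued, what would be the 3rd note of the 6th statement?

C3

Grouping in 4s, the 3rd note of each cell is B5, E5, A4.
Extending down a 5th: D4 → G3 → C3.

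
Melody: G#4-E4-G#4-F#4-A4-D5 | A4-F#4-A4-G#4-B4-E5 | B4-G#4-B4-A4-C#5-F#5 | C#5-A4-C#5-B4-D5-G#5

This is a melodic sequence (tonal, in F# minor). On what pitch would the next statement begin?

D5

Unit = 6 notes; the statements start on G#4, A4, B4, C#5, moving up a 2nd each time.
One more step up a 2nd gives D5.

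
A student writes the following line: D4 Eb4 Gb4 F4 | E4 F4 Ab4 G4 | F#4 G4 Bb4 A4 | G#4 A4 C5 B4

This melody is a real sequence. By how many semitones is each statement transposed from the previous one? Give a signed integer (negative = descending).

2

Taking 4-note groups, the heads are D4, E4, F#4, G#4: the pattern moves up a 2nd.
Counting half-steps from D4 to E4: 2.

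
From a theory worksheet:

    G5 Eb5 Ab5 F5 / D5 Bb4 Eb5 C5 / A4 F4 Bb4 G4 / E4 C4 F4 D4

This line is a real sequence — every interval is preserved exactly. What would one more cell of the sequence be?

The 4-note cells begin on G5, D5, A4, E4 — each down a 4th from the last.
So cell 5 is B3 G3 C4 A3.

B3 G3 C4 A3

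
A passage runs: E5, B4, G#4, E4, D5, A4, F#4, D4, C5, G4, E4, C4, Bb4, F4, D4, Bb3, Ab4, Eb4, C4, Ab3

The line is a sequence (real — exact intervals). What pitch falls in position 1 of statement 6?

Grouping in 4s, the 1st note of each cell is E5, D5, C5, Bb4, Ab4.
Each moves down a 2nd; the next is Gb4.

Gb4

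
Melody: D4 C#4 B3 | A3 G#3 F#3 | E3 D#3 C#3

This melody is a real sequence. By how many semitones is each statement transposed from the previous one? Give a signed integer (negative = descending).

-5

Taking 3-note groups, the heads are D4, A3, E3: the pattern moves down a 4th.
D4→A3 is 57 − 62 = -5 semitones.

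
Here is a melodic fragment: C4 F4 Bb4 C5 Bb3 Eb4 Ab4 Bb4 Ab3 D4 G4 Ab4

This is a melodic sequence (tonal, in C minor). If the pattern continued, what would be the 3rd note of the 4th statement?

Grouping in 4s, the 3rd note of each cell is Bb4, Ab4, G4.
One more down a 2nd gives F4.

F4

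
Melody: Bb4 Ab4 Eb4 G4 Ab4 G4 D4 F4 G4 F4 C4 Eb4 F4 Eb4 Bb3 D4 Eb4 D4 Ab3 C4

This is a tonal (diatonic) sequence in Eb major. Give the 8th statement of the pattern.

Unit = 4 notes; the statements start on Bb4, Ab4, G4, F4, Eb4, moving down a 2nd each time.
Carrying on: D4 → C4 → Bb3.
So cell 8 is Bb3 Ab3 Eb3 G3.

Bb3 Ab3 Eb3 G3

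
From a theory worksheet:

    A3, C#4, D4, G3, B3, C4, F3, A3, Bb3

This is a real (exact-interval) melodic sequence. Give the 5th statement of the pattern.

Db3 F3 Gb3

With a 3-note motive the entries are A3, G3, F3, each down a 2nd from the previous.
Continuing the starts: Eb3 → Db3.
Statement 5 starts on Db3 and keeps the same exact contour: Db3 F3 Gb3.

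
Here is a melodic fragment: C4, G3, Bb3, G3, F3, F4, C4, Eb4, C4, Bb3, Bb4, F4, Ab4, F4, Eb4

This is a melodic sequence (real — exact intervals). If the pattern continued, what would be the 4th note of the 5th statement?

The unit is 5 notes. Position-4 pitches of the 3 shown cells: G3, C4, F4.
Extending up a 4th: Bb4 → Eb5.

Eb5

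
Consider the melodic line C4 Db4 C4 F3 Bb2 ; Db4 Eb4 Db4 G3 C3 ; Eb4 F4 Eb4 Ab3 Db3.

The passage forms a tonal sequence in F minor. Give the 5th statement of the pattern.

The 5-note cells begin on C4, Db4, Eb4 — each up a 2nd from the last.
Continuing the starts: F4 → G4.
Statement 5 starts on G4 and keeps the same diatonic contour: G4 Ab4 G4 C4 F3.

G4 Ab4 G4 C4 F3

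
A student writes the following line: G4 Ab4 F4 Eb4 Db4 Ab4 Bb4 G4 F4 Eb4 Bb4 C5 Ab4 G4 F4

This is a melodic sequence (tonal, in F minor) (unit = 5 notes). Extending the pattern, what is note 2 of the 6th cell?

F5

Grouping in 5s, the 2nd note of each cell is Ab4, Bb4, C5.
Extending up a 2nd: Db5 → Eb5 → F5.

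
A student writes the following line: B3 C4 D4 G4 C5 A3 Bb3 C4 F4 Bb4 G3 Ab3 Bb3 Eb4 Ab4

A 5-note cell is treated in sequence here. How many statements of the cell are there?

15 notes in groups of 5 gives 15/5 = 3 statements.
Starts: B3, A3, G3 — each down a 2nd.

3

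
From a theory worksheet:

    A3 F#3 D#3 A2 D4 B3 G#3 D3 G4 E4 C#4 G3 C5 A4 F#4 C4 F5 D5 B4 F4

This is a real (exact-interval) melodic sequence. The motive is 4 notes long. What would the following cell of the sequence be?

The 4-note cells begin on A3, D4, G4, C5, F5 — each up a 4th from the last.
From Bb5 the exact shape gives Bb5 G5 E5 Bb4.

Bb5 G5 E5 Bb4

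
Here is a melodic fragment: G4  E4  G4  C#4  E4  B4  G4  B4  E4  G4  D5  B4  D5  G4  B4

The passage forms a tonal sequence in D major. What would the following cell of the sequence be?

F#5 D5 F#5 B4 D5

With a 5-note motive the entries are G4, B4, D5, each up a 3rd from the previous.
So cell 4 is F#5 D5 F#5 B4 D5.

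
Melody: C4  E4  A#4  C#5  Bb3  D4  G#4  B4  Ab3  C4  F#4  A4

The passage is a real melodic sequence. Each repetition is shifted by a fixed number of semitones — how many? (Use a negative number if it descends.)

-2

Unit = 4 notes; the statements start on C4, Bb3, Ab3, moving down a 2nd each time.
C4 to Bb3 spans -2 semitones.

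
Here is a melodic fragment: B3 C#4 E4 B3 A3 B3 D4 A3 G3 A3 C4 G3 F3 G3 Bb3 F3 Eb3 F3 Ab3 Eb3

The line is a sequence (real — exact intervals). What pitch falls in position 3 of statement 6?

With 4-note cells, note 3 of each statement runs E4, D4, C4, Bb3, Ab3.
Each moves down a 2nd; the next is Gb3.

Gb3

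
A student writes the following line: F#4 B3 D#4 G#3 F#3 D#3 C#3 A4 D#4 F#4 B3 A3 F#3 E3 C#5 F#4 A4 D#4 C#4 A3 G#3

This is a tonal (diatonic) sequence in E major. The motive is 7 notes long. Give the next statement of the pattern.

E5 A4 C#5 F#4 E4 C#4 B3

Taking 7-note groups, the heads are F#4, A4, C#5: the pattern moves up a 3rd.
Statement 4 starts on E5 and keeps the same diatonic contour: E5 A4 C#5 F#4 E4 C#4 B3.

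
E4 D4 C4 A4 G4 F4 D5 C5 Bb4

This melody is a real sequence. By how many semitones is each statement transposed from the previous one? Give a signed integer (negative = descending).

5

Unit = 3 notes; the statements start on E4, A4, D5, moving up a 4th each time.
Counting half-steps from E4 to A4: 5.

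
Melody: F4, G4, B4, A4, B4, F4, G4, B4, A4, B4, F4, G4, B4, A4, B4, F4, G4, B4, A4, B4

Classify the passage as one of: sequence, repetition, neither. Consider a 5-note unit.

repetition

Each 5-note cell is identical (F4 G4 B4 A4 B4), restated at the same pitch.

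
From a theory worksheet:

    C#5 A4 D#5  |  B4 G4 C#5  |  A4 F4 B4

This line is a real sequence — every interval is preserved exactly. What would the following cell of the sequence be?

With a 3-note motive the entries are C#5, B4, A4, each down a 2nd from the previous.
So cell 4 is G4 Eb4 A4.

G4 Eb4 A4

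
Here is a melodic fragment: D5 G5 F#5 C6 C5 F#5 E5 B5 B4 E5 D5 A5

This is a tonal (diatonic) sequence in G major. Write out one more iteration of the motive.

Unit = 4 notes; the statements start on D5, C5, B4, moving down a 2nd each time.
So cell 4 is A4 D5 C5 G5.

A4 D5 C5 G5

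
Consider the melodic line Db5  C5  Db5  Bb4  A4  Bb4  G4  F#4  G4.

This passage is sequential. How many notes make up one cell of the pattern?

3

There are 9 notes; a 3-note unit gives 3 cells:
Db5 C5 Db5 | Bb4 A4 Bb4 | G4 F#4 G4
That's a consistent down a 3rd shift per cell, and no other grouping gives one.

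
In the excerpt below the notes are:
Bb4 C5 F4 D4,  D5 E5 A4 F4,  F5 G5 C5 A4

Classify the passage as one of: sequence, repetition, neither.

sequence

Each 4-note cell is the previous one transposed up a 3rd.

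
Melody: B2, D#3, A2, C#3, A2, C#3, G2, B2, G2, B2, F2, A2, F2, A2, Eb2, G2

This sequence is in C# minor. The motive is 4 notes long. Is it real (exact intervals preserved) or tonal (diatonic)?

real

Each cell has the same semitone pattern (4, -6, 4) — intervals are preserved exactly.
And G2 lies outside C# minor, so the sequence is real rather than tonal.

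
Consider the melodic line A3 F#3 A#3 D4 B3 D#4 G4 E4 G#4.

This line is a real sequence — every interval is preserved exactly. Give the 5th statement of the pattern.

F5 D5 F#5

Unit = 3 notes; the statements start on A3, D4, G4, moving up a 4th each time.
Continuing the starts: C5 → F5.
Statement 5 starts on F5 and keeps the same exact contour: F5 D5 F#5.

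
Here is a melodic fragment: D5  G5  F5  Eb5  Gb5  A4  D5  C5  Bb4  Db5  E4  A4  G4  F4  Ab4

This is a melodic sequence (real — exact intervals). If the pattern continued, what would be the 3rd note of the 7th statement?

B2

The unit is 5 notes. Position-3 pitches of the 3 shown cells: F5, C5, G4.
Each moves down a 4th. Continuing: D4 → A3 → E3 → B2.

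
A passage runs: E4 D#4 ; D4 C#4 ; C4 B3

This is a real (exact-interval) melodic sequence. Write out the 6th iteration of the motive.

Unit = 2 notes; the statements start on E4, D4, C4, moving down a 2nd each time.
Continuing the starts: Bb3 → Ab3 → Gb3.
From Gb3 the exact shape gives Gb3 F3.

Gb3 F3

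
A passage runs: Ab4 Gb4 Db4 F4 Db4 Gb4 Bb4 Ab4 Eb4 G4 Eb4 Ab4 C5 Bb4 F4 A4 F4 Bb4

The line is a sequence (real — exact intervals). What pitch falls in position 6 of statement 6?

E5

Grouping in 6s, the 6th note of each cell is Gb4, Ab4, Bb4.
Carrying that up a 2nd forward: C5 → D5 → E5.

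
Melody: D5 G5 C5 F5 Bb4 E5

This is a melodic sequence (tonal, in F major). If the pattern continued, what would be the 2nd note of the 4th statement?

D5

The unit is 2 notes. Position-2 pitches of the 3 shown cells: G5, F5, E5.
From E5, down a 2nd gives D5.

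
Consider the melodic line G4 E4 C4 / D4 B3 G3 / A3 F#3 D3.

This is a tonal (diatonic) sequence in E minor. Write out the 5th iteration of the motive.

B2 G2 E2

Taking 3-note groups, the heads are G4, D4, A3: the pattern moves down a 4th.
Extending down a 4th: E3 → B2.
So cell 5 is B2 G2 E2.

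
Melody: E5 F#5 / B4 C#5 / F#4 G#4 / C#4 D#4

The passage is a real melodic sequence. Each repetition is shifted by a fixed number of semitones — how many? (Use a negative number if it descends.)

-5

The 2-note cells begin on E5, B4, F#4, C#4 — each down a 4th from the last.
E5→B4 is 71 − 76 = -5 semitones.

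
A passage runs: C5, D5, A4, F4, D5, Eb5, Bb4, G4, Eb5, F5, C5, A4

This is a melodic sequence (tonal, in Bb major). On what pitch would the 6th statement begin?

With a 4-note motive the entries are C5, D5, Eb5, each up a 2nd from the previous.
Continuing: F5 → G5 → A5. Statement 6 starts on A5.

A5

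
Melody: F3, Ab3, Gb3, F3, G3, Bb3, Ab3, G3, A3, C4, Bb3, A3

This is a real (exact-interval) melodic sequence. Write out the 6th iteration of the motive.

D#4 F#4 E4 D#4

Taking 4-note groups, the heads are F3, G3, A3: the pattern moves up a 2nd.
Carrying on: B3 → C#4 → D#4.
From D#4 the exact shape gives D#4 F#4 E4 D#4.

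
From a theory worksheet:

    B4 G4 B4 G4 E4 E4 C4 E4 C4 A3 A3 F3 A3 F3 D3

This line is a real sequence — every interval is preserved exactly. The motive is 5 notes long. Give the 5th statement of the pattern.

G2 Eb2 G2 Eb2 C2

The 5-note cells begin on B4, E4, A3 — each down a 5th from the last.
Carrying on: D3 → G2.
From G2 the exact shape gives G2 Eb2 G2 Eb2 C2.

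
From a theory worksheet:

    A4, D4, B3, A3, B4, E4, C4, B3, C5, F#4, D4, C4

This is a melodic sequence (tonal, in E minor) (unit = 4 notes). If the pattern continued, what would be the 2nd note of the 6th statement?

B4

With 4-note cells, note 2 of each statement runs D4, E4, F#4.
Each moves up a 2nd. Continuing: G4 → A4 → B4.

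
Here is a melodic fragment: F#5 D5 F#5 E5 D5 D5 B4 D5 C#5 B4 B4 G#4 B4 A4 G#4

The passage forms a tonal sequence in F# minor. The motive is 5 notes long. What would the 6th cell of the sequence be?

With a 5-note motive the entries are F#5, D5, B4, each down a 3rd from the previous.
Continuing the starts: G#4 → E4 → C#4.
Statement 6 starts on C#4 and keeps the same diatonic contour: C#4 A3 C#4 B3 A3.

C#4 A3 C#4 B3 A3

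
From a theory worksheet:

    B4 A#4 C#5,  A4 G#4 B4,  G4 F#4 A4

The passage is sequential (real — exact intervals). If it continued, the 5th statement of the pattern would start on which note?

The 3-note cells begin on B4, A4, G4 — each down a 2nd from the last.
Continuing: F4 → Eb4. Statement 5 starts on Eb4.

Eb4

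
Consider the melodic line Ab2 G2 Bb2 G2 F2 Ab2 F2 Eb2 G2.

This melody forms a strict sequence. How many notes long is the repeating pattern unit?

3

Try groups of 3 (3 cells in 9 notes):
Ab2 G2 Bb2 | G2 F2 Ab2 | F2 Eb2 G2
Every group is a transposition down a 2nd of the one before; no shorter unit works.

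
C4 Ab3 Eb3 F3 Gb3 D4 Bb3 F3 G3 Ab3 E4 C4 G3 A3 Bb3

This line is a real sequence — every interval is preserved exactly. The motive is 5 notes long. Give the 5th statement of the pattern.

The 5-note cells begin on C4, D4, E4 — each up a 2nd from the last.
Extending up a 2nd: F#4 → G#4.
So cell 5 is G#4 E4 B3 C#4 D4.

G#4 E4 B3 C#4 D4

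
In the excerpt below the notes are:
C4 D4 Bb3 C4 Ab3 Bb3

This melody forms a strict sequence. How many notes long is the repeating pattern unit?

2

6 notes total. Splitting into 3 groups of 2:
C4 D4 | Bb3 C4 | Ab3 Bb3
Every group is a transposition down a 2nd of the one before; no shorter unit works.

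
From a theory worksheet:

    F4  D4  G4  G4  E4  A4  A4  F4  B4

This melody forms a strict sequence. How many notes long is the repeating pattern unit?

3

There are 9 notes; a 3-note unit gives 3 cells:
F4 D4 G4 | G4 E4 A4 | A4 F4 B4
Every group is a transposition up a 2nd of the one before; no shorter unit works.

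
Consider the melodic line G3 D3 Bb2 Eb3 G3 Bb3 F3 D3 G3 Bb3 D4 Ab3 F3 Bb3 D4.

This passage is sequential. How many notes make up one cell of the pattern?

5

15 notes total. Splitting into 3 groups of 5:
G3 D3 Bb2 Eb3 G3 | Bb3 F3 D3 G3 Bb3 | D4 Ab3 F3 Bb3 D4
Each cell is the previous one up a 3rd — so the unit is 5 notes.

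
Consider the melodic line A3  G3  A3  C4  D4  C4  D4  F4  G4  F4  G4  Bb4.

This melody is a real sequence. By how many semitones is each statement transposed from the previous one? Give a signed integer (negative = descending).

With a 4-note motive the entries are A3, D4, G4, each up a 4th from the previous.
A3 to D4 spans +5 semitones.

5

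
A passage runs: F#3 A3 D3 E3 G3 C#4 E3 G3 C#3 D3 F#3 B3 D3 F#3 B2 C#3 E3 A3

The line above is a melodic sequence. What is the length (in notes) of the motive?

18 notes total. Splitting into 3 groups of 6:
F#3 A3 D3 E3 G3 C#4 | E3 G3 C#3 D3 F#3 B3 | D3 F#3 B2 C#3 E3 A3
Every group is a transposition down a 2nd of the one before; no shorter unit works.

6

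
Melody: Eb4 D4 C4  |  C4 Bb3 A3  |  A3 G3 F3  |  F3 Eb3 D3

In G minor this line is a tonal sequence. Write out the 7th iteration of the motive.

G2 F2 Eb2

The 3-note cells begin on Eb4, C4, A3, F3 — each down a 3rd from the last.
Carrying on: D3 → Bb2 → G2.
From G2 the diatonic shape gives G2 F2 Eb2.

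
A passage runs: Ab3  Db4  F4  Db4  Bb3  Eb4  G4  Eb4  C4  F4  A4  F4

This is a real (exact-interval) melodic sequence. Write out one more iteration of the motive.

Unit = 4 notes; the statements start on Ab3, Bb3, C4, moving up a 2nd each time.
Statement 4 starts on D4 and keeps the same exact contour: D4 G4 B4 G4.

D4 G4 B4 G4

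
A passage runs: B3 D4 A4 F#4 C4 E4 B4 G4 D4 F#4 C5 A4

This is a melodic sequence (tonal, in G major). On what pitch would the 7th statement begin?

A4

Unit = 4 notes; the statements start on B3, C4, D4, moving up a 2nd each time.
Extending the heads up a 2nd: E4 → F#4 → G4 → A4.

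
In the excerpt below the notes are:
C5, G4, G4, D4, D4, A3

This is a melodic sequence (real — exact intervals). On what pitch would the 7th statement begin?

The 2-note cells begin on C5, G4, D4 — each down a 4th from the last.
Continuing: A3 → E3 → B2 → F#2. Statement 7 starts on F#2.

F#2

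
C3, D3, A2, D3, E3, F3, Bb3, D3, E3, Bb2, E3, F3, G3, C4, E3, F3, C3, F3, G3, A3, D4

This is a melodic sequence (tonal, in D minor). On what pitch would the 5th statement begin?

G3

Taking 7-note groups, the heads are C3, D3, E3: the pattern moves up a 2nd.
Continuing: F3 → G3. Statement 5 starts on G3.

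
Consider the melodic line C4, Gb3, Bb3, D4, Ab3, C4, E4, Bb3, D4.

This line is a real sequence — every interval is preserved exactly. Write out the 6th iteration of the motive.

A#4 E4 G#4

Taking 3-note groups, the heads are C4, D4, E4: the pattern moves up a 2nd.
Extending up a 2nd: F#4 → G#4 → A#4.
From A#4 the exact shape gives A#4 E4 G#4.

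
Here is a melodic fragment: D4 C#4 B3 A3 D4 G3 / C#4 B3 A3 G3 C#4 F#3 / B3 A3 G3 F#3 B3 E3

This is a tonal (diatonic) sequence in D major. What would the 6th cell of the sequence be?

Unit = 6 notes; the statements start on D4, C#4, B3, moving down a 2nd each time.
Extending down a 2nd: A3 → G3 → F#3.
So cell 6 is F#3 E3 D3 C#3 F#3 B2.

F#3 E3 D3 C#3 F#3 B2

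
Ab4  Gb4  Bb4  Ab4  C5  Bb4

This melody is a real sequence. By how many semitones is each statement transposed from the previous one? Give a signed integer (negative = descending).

Unit = 2 notes; the statements start on Ab4, Bb4, C5, moving up a 2nd each time.
Ab4 to Bb4 spans +2 semitones.

2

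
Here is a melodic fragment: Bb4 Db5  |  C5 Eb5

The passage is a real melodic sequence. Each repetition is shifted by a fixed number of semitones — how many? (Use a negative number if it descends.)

2

With a 2-note motive the entries are Bb4, C5, each up a 2nd from the previous.
Bb4 to C5 spans +2 semitones.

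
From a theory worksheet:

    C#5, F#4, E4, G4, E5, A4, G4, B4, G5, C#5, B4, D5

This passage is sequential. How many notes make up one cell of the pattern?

12 notes total. Splitting into 3 groups of 4:
C#5 F#4 E4 G4 | E5 A4 G4 B4 | G5 C#5 B4 D5
Each cell is the previous one up a 3rd — so the unit is 4 notes.

4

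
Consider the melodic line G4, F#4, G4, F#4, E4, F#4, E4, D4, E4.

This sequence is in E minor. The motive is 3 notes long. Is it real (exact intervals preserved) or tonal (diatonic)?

Every note is diatonic to E minor.
Cell 1 has -1 semitones from note 1 to 2, but cell 2 has -2 — the interval quality changes while the contour stays the same, which is the hallmark of a tonal sequence.

tonal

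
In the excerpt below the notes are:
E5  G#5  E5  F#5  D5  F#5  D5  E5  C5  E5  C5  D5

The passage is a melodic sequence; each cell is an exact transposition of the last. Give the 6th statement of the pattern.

Taking 4-note groups, the heads are E5, D5, C5: the pattern moves down a 2nd.
Continuing the starts: Bb4 → Ab4 → Gb4.
From Gb4 the exact shape gives Gb4 Bb4 Gb4 Ab4.

Gb4 Bb4 Gb4 Ab4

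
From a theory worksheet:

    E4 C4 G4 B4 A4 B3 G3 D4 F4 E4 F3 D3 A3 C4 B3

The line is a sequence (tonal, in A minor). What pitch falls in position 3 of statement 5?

The unit is 5 notes. Position-3 pitches of the 3 shown cells: G4, D4, A3.
Each moves down a 4th. Continuing: E3 → B2.

B2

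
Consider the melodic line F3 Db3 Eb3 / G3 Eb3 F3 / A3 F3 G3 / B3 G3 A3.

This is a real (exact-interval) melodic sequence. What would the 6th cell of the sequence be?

With a 3-note motive the entries are F3, G3, A3, B3, each up a 2nd from the previous.
Continuing the starts: C#4 → D#4.
Statement 6 starts on D#4 and keeps the same exact contour: D#4 B3 C#4.

D#4 B3 C#4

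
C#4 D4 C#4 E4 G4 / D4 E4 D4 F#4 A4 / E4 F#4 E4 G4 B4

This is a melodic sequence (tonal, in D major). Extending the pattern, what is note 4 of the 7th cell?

Grouping in 5s, the 4th note of each cell is E4, F#4, G4.
Each moves up a 2nd. Continuing: A4 → B4 → C#5 → D5.

D5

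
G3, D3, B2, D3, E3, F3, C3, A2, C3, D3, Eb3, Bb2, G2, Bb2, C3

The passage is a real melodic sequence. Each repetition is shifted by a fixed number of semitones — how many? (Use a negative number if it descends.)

The 5-note cells begin on G3, F3, Eb3 — each down a 2nd from the last.
Counting half-steps from G3 to F3: -2.

-2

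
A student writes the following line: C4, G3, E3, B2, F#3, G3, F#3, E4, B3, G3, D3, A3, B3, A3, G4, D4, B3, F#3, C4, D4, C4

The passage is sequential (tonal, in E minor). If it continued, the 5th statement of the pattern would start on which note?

D5

Taking 7-note groups, the heads are C4, E4, G4: the pattern moves up a 3rd.
Continuing: B4 → D5. Statement 5 starts on D5.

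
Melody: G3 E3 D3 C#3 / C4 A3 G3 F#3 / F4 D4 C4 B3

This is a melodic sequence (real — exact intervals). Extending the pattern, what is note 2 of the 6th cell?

The unit is 4 notes. Position-2 pitches of the 3 shown cells: E3, A3, D4.
Each moves up a 4th. Continuing: G4 → C5 → F5.

F5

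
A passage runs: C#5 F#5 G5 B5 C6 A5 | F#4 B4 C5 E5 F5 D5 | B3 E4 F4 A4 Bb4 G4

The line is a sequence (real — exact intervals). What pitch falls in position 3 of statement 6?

Ab2

Grouping in 6s, the 3rd note of each cell is G5, C5, F4.
Extending down a 5th: Bb3 → Eb3 → Ab2.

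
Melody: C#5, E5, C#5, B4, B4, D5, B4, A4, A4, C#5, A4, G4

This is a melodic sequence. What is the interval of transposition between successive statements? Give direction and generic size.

The 4-note cells begin on C#5, B4, A4 — each down a 2nd from the last.
C#5 to B4 is down a 2nd.

down a 2nd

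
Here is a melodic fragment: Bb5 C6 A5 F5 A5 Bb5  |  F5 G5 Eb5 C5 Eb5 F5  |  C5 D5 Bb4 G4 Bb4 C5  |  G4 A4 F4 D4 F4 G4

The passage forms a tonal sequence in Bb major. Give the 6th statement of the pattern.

Unit = 6 notes; the statements start on Bb5, F5, C5, G4, moving down a 4th each time.
Continuing the starts: D4 → A3.
Statement 6 starts on A3 and keeps the same diatonic contour: A3 Bb3 G3 Eb3 G3 A3.

A3 Bb3 G3 Eb3 G3 A3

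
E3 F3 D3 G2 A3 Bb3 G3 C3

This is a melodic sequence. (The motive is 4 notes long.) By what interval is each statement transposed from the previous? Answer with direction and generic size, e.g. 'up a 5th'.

up a 4th

Taking 4-note groups, the heads are E3, A3: the pattern moves up a 4th.
From E3 to A3: up a 4th.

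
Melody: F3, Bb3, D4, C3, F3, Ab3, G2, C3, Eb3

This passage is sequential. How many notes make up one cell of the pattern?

9 notes total. Splitting into 3 groups of 3:
F3 Bb3 D4 | C3 F3 Ab3 | G2 C3 Eb3
Each cell is the previous one down a 4th — so the unit is 3 notes.

3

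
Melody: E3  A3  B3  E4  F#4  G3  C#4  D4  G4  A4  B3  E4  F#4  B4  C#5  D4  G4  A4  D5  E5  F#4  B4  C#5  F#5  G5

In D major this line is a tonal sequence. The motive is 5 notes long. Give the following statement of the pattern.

A4 D5 E5 A5 B5

Unit = 5 notes; the statements start on E3, G3, B3, D4, F#4, moving up a 3rd each time.
So cell 6 is A4 D5 E5 A5 B5.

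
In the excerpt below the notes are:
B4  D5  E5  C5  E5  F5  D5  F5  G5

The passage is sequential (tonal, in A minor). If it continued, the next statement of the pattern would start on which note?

E5

Taking 3-note groups, the heads are B4, C5, D5: the pattern moves up a 2nd.
One more step up a 2nd gives E5.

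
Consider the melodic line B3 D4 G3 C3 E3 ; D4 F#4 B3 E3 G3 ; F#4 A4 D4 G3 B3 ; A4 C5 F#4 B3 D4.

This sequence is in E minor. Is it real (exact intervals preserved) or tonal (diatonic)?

tonal

Every note is diatonic to E minor.
Cell 1 has +3 semitones from note 1 to 2, but cell 2 has +4 — the interval quality changes while the contour stays the same, which is the hallmark of a tonal sequence.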